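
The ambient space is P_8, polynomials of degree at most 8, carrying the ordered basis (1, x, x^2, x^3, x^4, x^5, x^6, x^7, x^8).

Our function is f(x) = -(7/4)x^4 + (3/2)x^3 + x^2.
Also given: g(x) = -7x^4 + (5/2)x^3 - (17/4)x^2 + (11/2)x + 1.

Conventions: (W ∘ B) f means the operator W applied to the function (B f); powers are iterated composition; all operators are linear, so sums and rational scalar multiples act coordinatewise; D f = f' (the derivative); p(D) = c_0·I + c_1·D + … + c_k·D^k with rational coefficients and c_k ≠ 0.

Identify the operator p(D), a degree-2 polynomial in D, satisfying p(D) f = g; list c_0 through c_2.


c_0 = 4, c_1 = 1/2, c_2 = 1/2

D^0 f = -(7/4)x^4 + (3/2)x^3 + x^2
D^1 f = -7x^3 + (9/2)x^2 + 2x
D^2 f = -21x^2 + 9x + 2
matching coefficients of g against c_0 f + c_1 Df + … from the top degree down determines the c_i
solution: c_0 = 4, c_1 = 1/2, c_2 = 1/2


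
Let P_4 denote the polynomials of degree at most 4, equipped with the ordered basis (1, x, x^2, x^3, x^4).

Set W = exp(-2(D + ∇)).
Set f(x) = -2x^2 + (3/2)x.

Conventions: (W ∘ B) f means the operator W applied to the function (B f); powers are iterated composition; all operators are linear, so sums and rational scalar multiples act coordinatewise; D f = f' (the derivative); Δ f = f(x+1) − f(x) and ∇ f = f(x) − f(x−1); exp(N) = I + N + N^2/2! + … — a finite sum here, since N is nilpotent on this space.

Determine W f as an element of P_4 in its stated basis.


g(x) = -2x^2 + (35/2)x - 42

order-1 term: 16x - 10
order-2 term: -32
the series for exp(-2(D + ∇)) f terminates at order 2
exp(-2(D + ∇)) f = -2x^2 + (35/2)x - 42


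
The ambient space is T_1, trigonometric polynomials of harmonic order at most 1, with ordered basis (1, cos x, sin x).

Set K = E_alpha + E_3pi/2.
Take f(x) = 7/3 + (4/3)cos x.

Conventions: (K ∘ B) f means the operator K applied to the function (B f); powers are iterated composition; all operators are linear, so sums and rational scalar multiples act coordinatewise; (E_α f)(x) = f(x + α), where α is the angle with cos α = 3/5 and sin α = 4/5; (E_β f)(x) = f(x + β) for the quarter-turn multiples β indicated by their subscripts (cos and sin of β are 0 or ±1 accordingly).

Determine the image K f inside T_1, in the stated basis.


E_alpha f = 7/3 + (4/5)cos x - (16/15)sin x
E_3pi/2 f = 7/3 + (4/3)sin x
(E_alpha + E_3pi/2) f = 14/3 + (4/5)cos x + (4/15)sin x

g(x) = 14/3 + (4/5)cos x + (4/15)sin x


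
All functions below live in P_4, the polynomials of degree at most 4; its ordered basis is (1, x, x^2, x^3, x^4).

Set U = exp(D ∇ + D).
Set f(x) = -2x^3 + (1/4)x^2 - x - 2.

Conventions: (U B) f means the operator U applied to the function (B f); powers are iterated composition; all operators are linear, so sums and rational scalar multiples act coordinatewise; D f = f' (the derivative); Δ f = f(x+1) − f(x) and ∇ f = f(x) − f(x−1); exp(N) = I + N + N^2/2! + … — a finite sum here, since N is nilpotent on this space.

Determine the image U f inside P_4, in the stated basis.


order-1 term: -6x^2 - (23/2)x + 11/2
order-2 term: -6x - 47/4
order-3 term: -2
the series for exp(D ∇ + D) f terminates at order 3
exp(D ∇ + D) f = -2x^3 - (23/4)x^2 - (37/2)x - 41/4

g(x) = -2x^3 - (23/4)x^2 - (37/2)x - 41/4


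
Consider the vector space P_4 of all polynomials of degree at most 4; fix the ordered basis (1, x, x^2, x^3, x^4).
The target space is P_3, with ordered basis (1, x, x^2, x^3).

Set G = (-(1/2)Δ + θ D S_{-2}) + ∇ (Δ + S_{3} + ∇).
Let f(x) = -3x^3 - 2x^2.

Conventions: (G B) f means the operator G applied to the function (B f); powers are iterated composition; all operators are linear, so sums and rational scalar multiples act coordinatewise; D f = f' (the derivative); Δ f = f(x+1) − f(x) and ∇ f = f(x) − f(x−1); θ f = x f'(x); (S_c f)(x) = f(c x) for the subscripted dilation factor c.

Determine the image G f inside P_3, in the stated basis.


Δ f = -9x^2 - 13x - 5
(-(1/2)Δ) f = (9/2)x^2 + (13/2)x + 5/2
S_{-2} f = 24x^3 - 8x^2
D S_{-2} f = 72x^2 - 16x
θ D S_{-2} f = 144x^2 - 16x
(-(1/2)Δ + θ D S_{-2}) f = (297/2)x^2 - (19/2)x + 5/2
Δ f = -9x^2 - 13x - 5
S_{3} f = -81x^3 - 18x^2
∇ f = -9x^2 + 5x - 1
(Δ + S_{3} + ∇) f = -81x^3 - 36x^2 - 8x - 6
∇ (Δ + S_{3} + ∇) f = -243x^2 + 171x - 53
((-(1/2)Δ + θ D S_{-2}) + ∇ (Δ + S_{3} + ∇)) f = -(189/2)x^2 + (323/2)x - 101/2

g(x) = -(189/2)x^2 + (323/2)x - 101/2


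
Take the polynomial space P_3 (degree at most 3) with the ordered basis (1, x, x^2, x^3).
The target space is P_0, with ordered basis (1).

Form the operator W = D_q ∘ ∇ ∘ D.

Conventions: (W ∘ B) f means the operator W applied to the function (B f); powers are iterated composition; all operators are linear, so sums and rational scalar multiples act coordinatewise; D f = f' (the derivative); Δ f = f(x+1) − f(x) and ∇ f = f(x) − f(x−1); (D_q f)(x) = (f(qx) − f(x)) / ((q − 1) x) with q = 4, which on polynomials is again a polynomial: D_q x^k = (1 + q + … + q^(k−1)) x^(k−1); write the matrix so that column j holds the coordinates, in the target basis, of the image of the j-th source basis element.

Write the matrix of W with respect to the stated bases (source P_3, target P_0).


the matrix is [[0, 0, 0, 6]] (rows listed top to bottom)

image of 1: 0
image of x: 0
image of x^2: 0
image of x^3: 6
each image's coordinates form column j of the matrix


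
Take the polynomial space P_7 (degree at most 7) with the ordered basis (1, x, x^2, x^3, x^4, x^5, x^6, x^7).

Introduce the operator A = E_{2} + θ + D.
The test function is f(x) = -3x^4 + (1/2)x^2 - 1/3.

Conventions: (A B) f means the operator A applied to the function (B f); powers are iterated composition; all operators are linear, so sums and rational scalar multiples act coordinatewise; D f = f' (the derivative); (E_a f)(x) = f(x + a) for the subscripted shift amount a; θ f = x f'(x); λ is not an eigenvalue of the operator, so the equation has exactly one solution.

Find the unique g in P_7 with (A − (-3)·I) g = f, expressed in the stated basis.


write g with unknown coordinates in the stated basis and equate coefficients in (A − (-3)·I) g = f
solving from the highest basis element down gives g = -(3/8)x^4 + (9/14)x^3 + (13/21)x^2 + (4/35)x - 241/420
check: A g = -(15/8)x^4 - (27/14)x^3 - (19/14)x^2 - (12/35)x + 583/420
so A g − (-3)·g = -3x^4 + (1/2)x^2 - 1/3 = f ✓

g(x) = -(3/8)x^4 + (9/14)x^3 + (13/21)x^2 + (4/35)x - 241/420


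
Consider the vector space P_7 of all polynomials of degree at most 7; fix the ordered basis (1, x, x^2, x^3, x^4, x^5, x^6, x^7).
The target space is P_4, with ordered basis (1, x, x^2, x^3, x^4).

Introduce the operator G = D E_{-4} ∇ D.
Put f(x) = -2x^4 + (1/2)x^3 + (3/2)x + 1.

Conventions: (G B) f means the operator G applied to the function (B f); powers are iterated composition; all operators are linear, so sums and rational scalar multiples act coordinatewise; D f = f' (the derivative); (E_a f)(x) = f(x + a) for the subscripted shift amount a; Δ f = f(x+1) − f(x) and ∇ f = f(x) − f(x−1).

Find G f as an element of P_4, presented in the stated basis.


g(x) = -48x + 219

D f = -8x^3 + (3/2)x^2 + 3/2
∇ D f = -24x^2 + 27x - 19/2
E_{-4} ∇ D f = -24x^2 + 219x - 1003/2
D (E_{-4} ∇ D) f = -48x + 219


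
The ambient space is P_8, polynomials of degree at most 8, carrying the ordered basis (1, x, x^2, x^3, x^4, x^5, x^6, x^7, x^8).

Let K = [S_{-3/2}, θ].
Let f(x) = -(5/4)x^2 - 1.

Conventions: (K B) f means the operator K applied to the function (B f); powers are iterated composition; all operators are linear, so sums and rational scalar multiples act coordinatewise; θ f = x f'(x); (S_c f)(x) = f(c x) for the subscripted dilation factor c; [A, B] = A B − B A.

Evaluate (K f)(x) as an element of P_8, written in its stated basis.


θ f = -(5/2)x^2
S_{-3/2} θ f = -(45/8)x^2
S_{-3/2} f = -(45/16)x^2 - 1
θ S_{-3/2} f = -(45/8)x^2
[S_{-3/2}, θ] f = 0

g(x) = 0


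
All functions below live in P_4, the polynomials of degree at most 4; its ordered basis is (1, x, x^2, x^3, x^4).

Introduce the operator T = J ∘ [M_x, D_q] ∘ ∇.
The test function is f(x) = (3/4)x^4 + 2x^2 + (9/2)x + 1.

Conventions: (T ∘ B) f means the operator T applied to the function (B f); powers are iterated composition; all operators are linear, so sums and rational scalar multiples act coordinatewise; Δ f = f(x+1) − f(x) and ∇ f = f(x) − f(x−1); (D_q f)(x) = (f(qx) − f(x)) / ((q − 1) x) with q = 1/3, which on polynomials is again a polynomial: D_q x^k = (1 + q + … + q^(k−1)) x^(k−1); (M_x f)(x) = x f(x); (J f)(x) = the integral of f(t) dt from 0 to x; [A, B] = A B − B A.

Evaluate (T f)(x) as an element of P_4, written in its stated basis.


the image equals g(x) = -(1/36)x^4 + (1/6)x^3 - (7/6)x^2 - (7/4)x

∇ f = 3x^3 - (9/2)x^2 + 7x + 7/4
D_q ∇ f = (13/3)x^2 - 6x + 7
M_x D_q ∇ f = (13/3)x^3 - 6x^2 + 7x
M_x ∇ f = 3x^4 - (9/2)x^3 + 7x^2 + (7/4)x
D_q M_x ∇ f = (40/9)x^3 - (13/2)x^2 + (28/3)x + 7/4
[M_x, D_q] ∇ f = -(1/9)x^3 + (1/2)x^2 - (7/3)x - 7/4
J [M_x, D_q] ∇ f = -(1/36)x^4 + (1/6)x^3 - (7/6)x^2 - (7/4)x


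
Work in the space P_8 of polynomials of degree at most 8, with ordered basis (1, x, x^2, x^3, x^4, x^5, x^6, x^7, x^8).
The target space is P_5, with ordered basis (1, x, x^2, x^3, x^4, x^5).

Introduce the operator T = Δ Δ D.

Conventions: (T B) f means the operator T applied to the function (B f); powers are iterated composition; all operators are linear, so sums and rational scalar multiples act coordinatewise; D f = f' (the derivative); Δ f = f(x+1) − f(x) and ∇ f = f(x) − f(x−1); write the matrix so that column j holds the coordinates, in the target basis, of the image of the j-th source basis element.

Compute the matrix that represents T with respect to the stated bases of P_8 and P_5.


image of 1: 0
image of x: 0
image of x^2: 0
image of x^3: 6
image of x^4: 24x + 24
image of x^5: 60x^2 + 120x + 70
image of x^6: 120x^3 + 360x^2 + 420x + 180
image of x^7: 210x^4 + 840x^3 + 1470x^2 + 1260x + 434
image of x^8: 336x^5 + 1680x^4 + 3920x^3 + 5040x^2 + 3472x + 1008
each image's coordinates form column j of the matrix

the matrix is [[0, 0, 0, 6, 24, 70, 180, 434, 1008]; [0, 0, 0, 0, 24, 120, 420, 1260, 3472]; [0, 0, 0, 0, 0, 60, 360, 1470, 5040]; [0, 0, 0, 0, 0, 0, 120, 840, 3920]; [0, 0, 0, 0, 0, 0, 0, 210, 1680]; [0, 0, 0, 0, 0, 0, 0, 0, 336]] (rows listed top to bottom)


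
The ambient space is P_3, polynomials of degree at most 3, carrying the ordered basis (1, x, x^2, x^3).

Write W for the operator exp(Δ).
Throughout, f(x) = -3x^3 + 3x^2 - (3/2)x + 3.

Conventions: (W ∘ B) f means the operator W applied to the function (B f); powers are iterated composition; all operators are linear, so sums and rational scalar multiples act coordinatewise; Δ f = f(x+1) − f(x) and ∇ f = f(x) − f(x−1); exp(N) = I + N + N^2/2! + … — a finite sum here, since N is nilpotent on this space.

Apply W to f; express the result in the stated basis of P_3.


order-1 term: -9x^2 - 3x - 3/2
order-2 term: -9x - 6
order-3 term: -3
the series for exp(Δ) f terminates at order 3
exp(Δ) f = -3x^3 - 6x^2 - (27/2)x - 15/2

the image equals g(x) = -3x^3 - 6x^2 - (27/2)x - 15/2


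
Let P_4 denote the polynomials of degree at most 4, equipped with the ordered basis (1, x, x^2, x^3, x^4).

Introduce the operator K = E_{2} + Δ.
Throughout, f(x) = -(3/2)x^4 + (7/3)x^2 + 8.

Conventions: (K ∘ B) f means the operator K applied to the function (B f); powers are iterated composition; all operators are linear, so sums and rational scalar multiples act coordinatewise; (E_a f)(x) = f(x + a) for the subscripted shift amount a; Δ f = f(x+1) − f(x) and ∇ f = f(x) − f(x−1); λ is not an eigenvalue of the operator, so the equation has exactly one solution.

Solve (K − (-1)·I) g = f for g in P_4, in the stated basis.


write g with unknown coordinates in the stated basis and equate coefficients in (K − (-1)·I) g = f
solving from the highest basis element down gives g = -(3/4)x^4 + (9/2)x^3 - (47/6)x^2 + (13/4)x + 29/6
check: K g = -(3/4)x^4 - (9/2)x^3 + (61/6)x^2 - (13/4)x + 19/6
so K g − (-1)·g = -(3/2)x^4 + (7/3)x^2 + 8 = f ✓

the image equals g(x) = -(3/4)x^4 + (9/2)x^3 - (47/6)x^2 + (13/4)x + 29/6


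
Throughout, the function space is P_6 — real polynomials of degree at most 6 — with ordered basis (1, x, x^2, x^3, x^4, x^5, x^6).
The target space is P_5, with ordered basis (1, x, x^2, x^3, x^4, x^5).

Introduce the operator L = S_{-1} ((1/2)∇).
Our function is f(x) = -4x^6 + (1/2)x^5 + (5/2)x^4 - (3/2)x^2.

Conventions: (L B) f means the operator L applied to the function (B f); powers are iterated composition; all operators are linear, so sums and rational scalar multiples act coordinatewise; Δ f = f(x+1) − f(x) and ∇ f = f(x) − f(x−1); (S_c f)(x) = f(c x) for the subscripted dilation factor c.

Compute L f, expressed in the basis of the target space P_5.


g(x) = 12x^5 + (125/4)x^4 + (75/2)x^3 + 25x^2 + (39/4)x + 7/4

∇ f = -24x^5 + (125/2)x^4 - 75x^3 + 50x^2 - (39/2)x + 7/2
((1/2)∇) f = -12x^5 + (125/4)x^4 - (75/2)x^3 + 25x^2 - (39/4)x + 7/4
S_{-1} ((1/2)∇) f = 12x^5 + (125/4)x^4 + (75/2)x^3 + 25x^2 + (39/4)x + 7/4


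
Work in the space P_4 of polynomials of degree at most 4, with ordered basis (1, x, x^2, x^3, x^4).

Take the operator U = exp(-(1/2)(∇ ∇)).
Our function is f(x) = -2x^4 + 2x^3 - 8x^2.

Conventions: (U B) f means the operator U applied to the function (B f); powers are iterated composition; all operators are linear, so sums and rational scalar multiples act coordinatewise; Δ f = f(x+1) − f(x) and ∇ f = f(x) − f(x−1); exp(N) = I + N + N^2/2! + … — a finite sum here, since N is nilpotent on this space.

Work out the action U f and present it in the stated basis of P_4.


the result is g(x) = -2x^4 + 2x^3 + 4x^2 - 30x + 22

order-1 term: 12x^2 - 30x + 28
order-2 term: -6
the series for exp(-(1/2)(∇ ∇)) f terminates at order 2
exp(-(1/2)(∇ ∇)) f = -2x^4 + 2x^3 + 4x^2 - 30x + 22


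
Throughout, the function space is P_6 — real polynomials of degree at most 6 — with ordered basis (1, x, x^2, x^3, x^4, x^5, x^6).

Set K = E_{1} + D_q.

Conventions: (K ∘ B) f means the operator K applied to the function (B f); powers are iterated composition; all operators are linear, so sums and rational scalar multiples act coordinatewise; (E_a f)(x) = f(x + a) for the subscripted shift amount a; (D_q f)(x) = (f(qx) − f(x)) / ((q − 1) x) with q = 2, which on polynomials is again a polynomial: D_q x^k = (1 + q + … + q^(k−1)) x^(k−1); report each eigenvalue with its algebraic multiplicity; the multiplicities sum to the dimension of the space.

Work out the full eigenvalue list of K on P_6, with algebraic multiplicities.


λ = 1 (multiplicity 7)

image of 1: 1
image of x: x + 2
image of x^2: x^2 + 5x + 1
image of x^3: x^3 + 10x^2 + 3x + 1
image of x^4: x^4 + 19x^3 + 6x^2 + 4x + 1
image of x^5: x^5 + 36x^4 + 10x^3 + 10x^2 + 5x + 1
image of x^6: x^6 + 69x^5 + 15x^4 + 20x^3 + 15x^2 + 6x + 1
the matrix is upper triangular; its diagonal is (1, 1, 1, 1, 1, 1, 1)
for a triangular matrix the eigenvalues are the diagonal entries, with algebraic multiplicity their repetition count


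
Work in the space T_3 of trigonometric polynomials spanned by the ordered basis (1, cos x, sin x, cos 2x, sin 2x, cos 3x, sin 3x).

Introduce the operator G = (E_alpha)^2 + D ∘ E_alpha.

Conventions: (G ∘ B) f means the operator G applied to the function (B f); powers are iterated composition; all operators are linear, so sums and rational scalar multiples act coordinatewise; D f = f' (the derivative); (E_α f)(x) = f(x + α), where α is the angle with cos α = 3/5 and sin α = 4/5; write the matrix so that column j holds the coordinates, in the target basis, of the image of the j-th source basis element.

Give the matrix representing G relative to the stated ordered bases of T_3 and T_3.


image of 1: 1
image of cos x: -(27/25)cos x - (39/25)sin x
image of sin x: (39/25)cos x - (27/25)sin x
image of cos 2x: -(1727/625)cos 2x + (686/625)sin 2x
image of sin 2x: -(686/625)cos 2x - (1727/625)sin 2x
image of cos 3x: -(4747/15625)cos 3x + (54171/15625)sin 3x
image of sin 3x: -(54171/15625)cos 3x - (4747/15625)sin 3x
each image's coordinates form column j of the matrix

the matrix is [[1, 0, 0, 0, 0, 0, 0]; [0, -27/25, 39/25, 0, 0, 0, 0]; [0, -39/25, -27/25, 0, 0, 0, 0]; [0, 0, 0, -1727/625, -686/625, 0, 0]; [0, 0, 0, 686/625, -1727/625, 0, 0]; [0, 0, 0, 0, 0, -4747/15625, -54171/15625]; [0, 0, 0, 0, 0, 54171/15625, -4747/15625]] (rows listed top to bottom)


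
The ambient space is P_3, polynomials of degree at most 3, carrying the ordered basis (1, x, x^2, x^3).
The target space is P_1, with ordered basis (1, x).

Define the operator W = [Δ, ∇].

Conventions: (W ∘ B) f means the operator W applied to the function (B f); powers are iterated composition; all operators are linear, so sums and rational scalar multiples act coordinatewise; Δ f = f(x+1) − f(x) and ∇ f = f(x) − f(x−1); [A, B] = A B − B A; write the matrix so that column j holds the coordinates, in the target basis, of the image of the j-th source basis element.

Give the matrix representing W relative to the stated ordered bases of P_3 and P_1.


the matrix is [[0, 0, 0, 0]; [0, 0, 0, 0]] (rows listed top to bottom)

image of 1: 0
image of x: 0
image of x^2: 0
image of x^3: 0
each image's coordinates form column j of the matrix


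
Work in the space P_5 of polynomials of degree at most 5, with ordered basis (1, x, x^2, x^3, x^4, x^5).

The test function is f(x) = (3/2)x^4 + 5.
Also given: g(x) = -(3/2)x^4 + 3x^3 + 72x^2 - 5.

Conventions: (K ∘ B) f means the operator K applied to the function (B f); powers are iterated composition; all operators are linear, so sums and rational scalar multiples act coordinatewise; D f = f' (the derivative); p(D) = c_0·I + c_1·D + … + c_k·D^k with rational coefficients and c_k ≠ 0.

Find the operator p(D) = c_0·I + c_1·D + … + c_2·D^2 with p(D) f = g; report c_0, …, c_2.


D^0 f = (3/2)x^4 + 5
D^1 f = 6x^3
D^2 f = 18x^2
matching coefficients of g against c_0 f + c_1 Df + … from the top degree down determines the c_i
solution: c_0 = -1, c_1 = 1/2, c_2 = 4

c_0 = -1, c_1 = 1/2, c_2 = 4


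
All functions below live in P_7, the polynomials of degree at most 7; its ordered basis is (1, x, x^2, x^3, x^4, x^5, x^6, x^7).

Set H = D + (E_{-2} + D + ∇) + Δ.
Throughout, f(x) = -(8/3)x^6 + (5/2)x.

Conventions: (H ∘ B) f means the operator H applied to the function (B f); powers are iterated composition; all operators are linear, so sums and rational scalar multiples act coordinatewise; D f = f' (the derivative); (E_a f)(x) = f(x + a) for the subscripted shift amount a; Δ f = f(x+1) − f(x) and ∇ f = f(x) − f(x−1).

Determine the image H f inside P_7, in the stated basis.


g(x) = -(8/3)x^6 - 32x^5 - 160x^4 + 320x^3 - 640x^2 + (965/2)x - 497/3

D f = -16x^5 + 5/2
E_{-2} f = -(8/3)x^6 + 32x^5 - 160x^4 + (1280/3)x^3 - 640x^2 + (1029/2)x - 527/3
D f = -16x^5 + 5/2
∇ f = -16x^5 + 40x^4 - (160/3)x^3 + 40x^2 - 16x + 31/6
(E_{-2} + D + ∇) f = -(8/3)x^6 - 120x^4 + (1120/3)x^3 - 600x^2 + (997/2)x - 168
Δ f = -16x^5 - 40x^4 - (160/3)x^3 - 40x^2 - 16x - 1/6
(D + (E_{-2} + D + ∇) + Δ) f = -(8/3)x^6 - 32x^5 - 160x^4 + 320x^3 - 640x^2 + (965/2)x - 497/3


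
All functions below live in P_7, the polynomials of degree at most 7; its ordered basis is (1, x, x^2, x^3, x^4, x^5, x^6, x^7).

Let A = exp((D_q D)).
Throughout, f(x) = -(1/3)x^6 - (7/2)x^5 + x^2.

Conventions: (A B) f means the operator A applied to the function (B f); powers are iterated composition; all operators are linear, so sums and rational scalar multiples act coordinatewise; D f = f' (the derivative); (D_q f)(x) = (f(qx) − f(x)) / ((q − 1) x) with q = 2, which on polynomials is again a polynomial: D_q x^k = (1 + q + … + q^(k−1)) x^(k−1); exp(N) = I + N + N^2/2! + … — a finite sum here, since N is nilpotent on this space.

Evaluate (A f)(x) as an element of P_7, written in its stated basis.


the image equals g(x) = -(1/3)x^6 - (7/2)x^5 - 62x^4 - (525/2)x^3 - 867x^2 - (4725/4)x - 1730/3

order-1 term: -62x^4 - (525/2)x^3 + 2
order-2 term: -868x^2 - (4725/4)x
order-3 term: -1736/3
the series for exp((D_q D)) f terminates at order 3
exp((D_q D)) f = -(1/3)x^6 - (7/2)x^5 - 62x^4 - (525/2)x^3 - 867x^2 - (4725/4)x - 1730/3


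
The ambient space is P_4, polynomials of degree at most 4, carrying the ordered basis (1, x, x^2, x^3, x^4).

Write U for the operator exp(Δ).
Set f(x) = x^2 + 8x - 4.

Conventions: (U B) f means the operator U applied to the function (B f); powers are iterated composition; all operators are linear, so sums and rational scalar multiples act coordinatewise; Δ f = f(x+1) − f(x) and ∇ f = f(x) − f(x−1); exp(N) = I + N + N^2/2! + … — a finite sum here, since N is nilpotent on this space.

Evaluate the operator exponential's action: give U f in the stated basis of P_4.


g(x) = x^2 + 10x + 6

order-1 term: 2x + 9
order-2 term: 1
the series for exp(Δ) f terminates at order 2
exp(Δ) f = x^2 + 10x + 6


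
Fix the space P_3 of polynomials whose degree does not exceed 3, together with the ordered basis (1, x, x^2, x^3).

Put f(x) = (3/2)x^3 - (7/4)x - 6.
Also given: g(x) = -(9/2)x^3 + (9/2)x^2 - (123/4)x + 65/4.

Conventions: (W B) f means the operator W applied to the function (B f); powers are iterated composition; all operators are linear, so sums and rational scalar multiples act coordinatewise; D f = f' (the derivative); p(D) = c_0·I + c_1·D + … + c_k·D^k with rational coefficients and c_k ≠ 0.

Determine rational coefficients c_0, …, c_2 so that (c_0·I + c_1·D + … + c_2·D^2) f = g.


D^0 f = (3/2)x^3 - (7/4)x - 6
D^1 f = (9/2)x^2 - 7/4
D^2 f = 9x
matching coefficients of g against c_0 f + c_1 Df + … from the top degree down determines the c_i
solution: c_0 = -3, c_1 = 1, c_2 = -4

p(D) = -3·I + D − 4·D^2, i.e. c_0 = -3, c_1 = 1, c_2 = -4


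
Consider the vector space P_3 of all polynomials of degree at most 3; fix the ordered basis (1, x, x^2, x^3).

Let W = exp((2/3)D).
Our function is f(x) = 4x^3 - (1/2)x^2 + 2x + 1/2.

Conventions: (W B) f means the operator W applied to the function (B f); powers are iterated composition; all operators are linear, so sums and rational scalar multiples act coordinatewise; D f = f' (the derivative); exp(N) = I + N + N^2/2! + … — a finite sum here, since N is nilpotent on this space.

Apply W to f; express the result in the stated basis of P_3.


the image equals g(x) = 4x^3 + (15/2)x^2 + (20/3)x + 151/54

order-1 term: 8x^2 - (2/3)x + 4/3
order-2 term: (16/3)x - 2/9
order-3 term: 32/27
the series for exp((2/3)D) f terminates at order 3
exp((2/3)D) f = 4x^3 + (15/2)x^2 + (20/3)x + 151/54


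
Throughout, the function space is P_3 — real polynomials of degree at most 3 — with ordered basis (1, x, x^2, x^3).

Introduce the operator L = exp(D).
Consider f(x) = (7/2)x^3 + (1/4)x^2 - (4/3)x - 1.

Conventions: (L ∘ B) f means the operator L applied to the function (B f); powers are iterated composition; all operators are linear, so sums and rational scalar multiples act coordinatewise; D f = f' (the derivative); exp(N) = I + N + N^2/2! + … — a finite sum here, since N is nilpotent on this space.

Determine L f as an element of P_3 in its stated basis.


order-1 term: (21/2)x^2 + (1/2)x - 4/3
order-2 term: (21/2)x + 1/4
order-3 term: 7/2
the series for exp(D) f terminates at order 3
exp(D) f = (7/2)x^3 + (43/4)x^2 + (29/3)x + 17/12

the image equals g(x) = (7/2)x^3 + (43/4)x^2 + (29/3)x + 17/12


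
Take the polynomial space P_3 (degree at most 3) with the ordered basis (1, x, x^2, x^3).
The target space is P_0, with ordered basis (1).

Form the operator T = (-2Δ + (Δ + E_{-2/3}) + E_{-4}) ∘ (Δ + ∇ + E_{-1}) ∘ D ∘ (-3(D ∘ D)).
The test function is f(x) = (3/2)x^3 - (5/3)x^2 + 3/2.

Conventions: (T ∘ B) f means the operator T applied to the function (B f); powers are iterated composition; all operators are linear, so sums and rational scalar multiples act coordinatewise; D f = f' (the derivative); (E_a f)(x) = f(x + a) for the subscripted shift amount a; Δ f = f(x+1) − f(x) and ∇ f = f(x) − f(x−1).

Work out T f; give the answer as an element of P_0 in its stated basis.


g(x) = -54

D f = (9/2)x^2 - (10/3)x
D D f = 9x - 10/3
(-3(D ∘ D)) f = -27x + 10
D (-3(D ∘ D)) f = -27
Δ D (-3(D ∘ D)) f = 0
∇ D (-3(D ∘ D)) f = 0
E_{-1} D (-3(D ∘ D)) f = -27
(Δ + ∇ + E_{-1}) D (-3(D ∘ D)) f = -27
Δ ((Δ + ∇ + E_{-1}) ∘ D) (-3(D ∘ D)) f = 0
(-2Δ) ((Δ + ∇ + E_{-1}) ∘ D) (-3(D ∘ D)) f = 0
Δ ((Δ + ∇ + E_{-1}) ∘ D) (-3(D ∘ D)) f = 0
E_{-2/3} ((Δ + ∇ + E_{-1}) ∘ D) (-3(D ∘ D)) f = -27
(Δ + E_{-2/3}) ((Δ + ∇ + E_{-1}) ∘ D) (-3(D ∘ D)) f = -27
E_{-4} ((Δ + ∇ + E_{-1}) ∘ D) (-3(D ∘ D)) f = -27
(-2Δ + (Δ + E_{-2/3}) + E_{-4}) ((Δ + ∇ + E_{-1}) ∘ D) (-3(D ∘ D)) f = -54


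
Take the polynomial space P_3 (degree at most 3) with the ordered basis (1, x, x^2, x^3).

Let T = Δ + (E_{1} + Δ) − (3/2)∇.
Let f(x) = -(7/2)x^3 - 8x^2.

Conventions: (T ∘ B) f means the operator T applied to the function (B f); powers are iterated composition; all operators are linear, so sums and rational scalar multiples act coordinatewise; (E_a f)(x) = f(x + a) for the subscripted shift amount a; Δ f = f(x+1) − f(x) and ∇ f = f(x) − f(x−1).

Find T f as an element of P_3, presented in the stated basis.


the image equals g(x) = -(7/2)x^3 - (95/4)x^2 - (285/4)x - 165/4

Δ f = -(21/2)x^2 - (53/2)x - 23/2
E_{1} f = -(7/2)x^3 - (37/2)x^2 - (53/2)x - 23/2
Δ f = -(21/2)x^2 - (53/2)x - 23/2
(E_{1} + Δ) f = -(7/2)x^3 - 29x^2 - 53x - 23
∇ f = -(21/2)x^2 - (11/2)x + 9/2
(-(3/2)∇) f = (63/4)x^2 + (33/4)x - 27/4
(Δ + (E_{1} + Δ) − (3/2)∇) f = -(7/2)x^3 - (95/4)x^2 - (285/4)x - 165/4


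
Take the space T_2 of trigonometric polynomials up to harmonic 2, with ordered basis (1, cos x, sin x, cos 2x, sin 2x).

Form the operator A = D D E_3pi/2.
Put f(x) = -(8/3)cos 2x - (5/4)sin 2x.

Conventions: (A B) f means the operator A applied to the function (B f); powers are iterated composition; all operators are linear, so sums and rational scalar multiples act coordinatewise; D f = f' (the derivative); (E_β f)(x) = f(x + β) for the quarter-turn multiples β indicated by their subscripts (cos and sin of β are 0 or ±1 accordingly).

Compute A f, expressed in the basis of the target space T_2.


the result is g(x) = -(32/3)cos 2x - 5sin 2x

E_3pi/2 f = (8/3)cos 2x + (5/4)sin 2x
D E_3pi/2 f = (5/2)cos 2x - (16/3)sin 2x
D D E_3pi/2 f = -(32/3)cos 2x - 5sin 2x


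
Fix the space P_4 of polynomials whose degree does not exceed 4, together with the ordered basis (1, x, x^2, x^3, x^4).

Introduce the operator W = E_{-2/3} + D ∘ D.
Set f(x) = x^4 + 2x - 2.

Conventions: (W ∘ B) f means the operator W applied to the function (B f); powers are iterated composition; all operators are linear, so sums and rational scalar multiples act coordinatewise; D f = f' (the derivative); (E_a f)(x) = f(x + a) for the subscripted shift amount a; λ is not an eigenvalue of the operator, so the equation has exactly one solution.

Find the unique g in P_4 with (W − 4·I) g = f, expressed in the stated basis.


write g with unknown coordinates in the stated basis and equate coefficients in (W − 4·I) g = f
solving from the highest basis element down gives g = -(1/3)x^4 + (8/27)x^3 - (148/81)x^2 + (730/729)x - 7190/6561
check: W g = -(1/3)x^4 + (32/27)x^3 - (592/81)x^2 + (4378/729)x - 41882/6561
so W g − 4·g = x^4 + 2x - 2 = f ✓

the image equals g(x) = -(1/3)x^4 + (8/27)x^3 - (148/81)x^2 + (730/729)x - 7190/6561


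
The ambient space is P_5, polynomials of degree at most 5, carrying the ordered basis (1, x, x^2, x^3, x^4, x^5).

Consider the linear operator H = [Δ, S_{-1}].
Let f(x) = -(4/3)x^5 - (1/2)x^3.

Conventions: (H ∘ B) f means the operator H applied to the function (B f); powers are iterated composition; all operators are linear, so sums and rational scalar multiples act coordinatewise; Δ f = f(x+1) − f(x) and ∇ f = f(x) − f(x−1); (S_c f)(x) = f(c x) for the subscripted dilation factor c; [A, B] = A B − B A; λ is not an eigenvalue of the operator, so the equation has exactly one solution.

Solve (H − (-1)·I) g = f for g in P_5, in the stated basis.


write g with unknown coordinates in the stated basis and equate coefficients in (H − (-1)·I) g = f
solving from the highest basis element down gives g = -(4/3)x^5 - (40/3)x^4 + (637/6)x^3 + (1831/3)x^2 - (7004/3)x - 13379/3
check: H g = (40/3)x^4 - (320/3)x^3 - (1831/3)x^2 + (7004/3)x + 13379/3
so H g − (-1)·g = -(4/3)x^5 - (1/2)x^3 = f ✓

the image equals g(x) = -(4/3)x^5 - (40/3)x^4 + (637/6)x^3 + (1831/3)x^2 - (7004/3)x - 13379/3


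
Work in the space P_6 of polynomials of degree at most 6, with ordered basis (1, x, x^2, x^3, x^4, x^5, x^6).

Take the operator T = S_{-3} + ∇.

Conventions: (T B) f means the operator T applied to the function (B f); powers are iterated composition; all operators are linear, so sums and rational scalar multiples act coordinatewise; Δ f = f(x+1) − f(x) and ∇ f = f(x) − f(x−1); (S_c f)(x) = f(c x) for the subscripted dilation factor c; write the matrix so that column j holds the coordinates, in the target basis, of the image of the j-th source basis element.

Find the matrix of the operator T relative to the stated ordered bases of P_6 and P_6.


the matrix is [[1, 1, -1, 1, -1, 1, -1]; [0, -3, 2, -3, 4, -5, 6]; [0, 0, 9, 3, -6, 10, -15]; [0, 0, 0, -27, 4, -10, 20]; [0, 0, 0, 0, 81, 5, -15]; [0, 0, 0, 0, 0, -243, 6]; [0, 0, 0, 0, 0, 0, 729]] (rows listed top to bottom)

image of 1: 1
image of x: -3x + 1
image of x^2: 9x^2 + 2x - 1
image of x^3: -27x^3 + 3x^2 - 3x + 1
image of x^4: 81x^4 + 4x^3 - 6x^2 + 4x - 1
image of x^5: -243x^5 + 5x^4 - 10x^3 + 10x^2 - 5x + 1
image of x^6: 729x^6 + 6x^5 - 15x^4 + 20x^3 - 15x^2 + 6x - 1
each image's coordinates form column j of the matrix


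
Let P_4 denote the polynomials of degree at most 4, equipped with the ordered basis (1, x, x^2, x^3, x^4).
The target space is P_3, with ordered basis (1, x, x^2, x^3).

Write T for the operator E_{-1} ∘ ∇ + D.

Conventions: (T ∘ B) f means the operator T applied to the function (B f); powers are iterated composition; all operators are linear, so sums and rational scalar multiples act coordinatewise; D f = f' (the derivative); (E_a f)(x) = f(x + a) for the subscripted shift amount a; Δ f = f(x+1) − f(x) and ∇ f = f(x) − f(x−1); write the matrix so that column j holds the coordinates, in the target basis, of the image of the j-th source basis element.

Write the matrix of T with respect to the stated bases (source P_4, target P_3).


the matrix is [[0, 2, -3, 7, -15]; [0, 0, 4, -9, 28]; [0, 0, 0, 6, -18]; [0, 0, 0, 0, 8]] (rows listed top to bottom)

image of 1: 0
image of x: 2
image of x^2: 4x - 3
image of x^3: 6x^2 - 9x + 7
image of x^4: 8x^3 - 18x^2 + 28x - 15
each image's coordinates form column j of the matrix


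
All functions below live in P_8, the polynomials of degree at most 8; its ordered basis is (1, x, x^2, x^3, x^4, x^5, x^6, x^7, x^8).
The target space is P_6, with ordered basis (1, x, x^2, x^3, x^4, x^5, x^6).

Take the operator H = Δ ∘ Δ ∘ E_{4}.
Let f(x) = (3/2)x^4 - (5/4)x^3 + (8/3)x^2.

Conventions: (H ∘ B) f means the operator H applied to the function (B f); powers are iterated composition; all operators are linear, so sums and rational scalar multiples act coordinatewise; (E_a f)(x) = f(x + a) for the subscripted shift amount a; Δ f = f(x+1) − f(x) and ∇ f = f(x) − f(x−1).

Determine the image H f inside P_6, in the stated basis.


E_{4} f = (3/2)x^4 + (91/4)x^3 + (395/3)x^2 + (1036/3)x + 1040/3
Δ E_{4} f = 6x^3 + (309/4)x^2 + (4051/12)x + 2005/4
Δ Δ E_{4} f = 18x^2 + (345/2)x + 2525/6

g(x) = 18x^2 + (345/2)x + 2525/6


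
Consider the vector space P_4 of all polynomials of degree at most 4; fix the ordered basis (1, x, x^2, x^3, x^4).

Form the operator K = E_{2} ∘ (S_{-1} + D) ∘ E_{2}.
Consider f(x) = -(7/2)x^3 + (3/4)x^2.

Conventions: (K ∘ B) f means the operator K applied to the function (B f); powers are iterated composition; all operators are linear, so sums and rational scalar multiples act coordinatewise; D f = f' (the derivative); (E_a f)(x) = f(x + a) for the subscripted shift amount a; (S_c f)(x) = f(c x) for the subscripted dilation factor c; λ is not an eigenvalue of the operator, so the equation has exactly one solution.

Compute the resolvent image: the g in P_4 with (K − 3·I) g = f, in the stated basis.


the image equals g(x) = (7/8)x^3 + (15/16)x^2 + (183/32)x + 1767/64

write g with unknown coordinates in the stated basis and equate coefficients in (K − 3·I) g = f
solving from the highest basis element down gives g = (7/8)x^3 + (15/16)x^2 + (183/32)x + 1767/64
check: K g = -(7/8)x^3 + (57/16)x^2 + (549/32)x + 5301/64
so K g − 3·g = -(7/2)x^3 + (3/4)x^2 = f ✓


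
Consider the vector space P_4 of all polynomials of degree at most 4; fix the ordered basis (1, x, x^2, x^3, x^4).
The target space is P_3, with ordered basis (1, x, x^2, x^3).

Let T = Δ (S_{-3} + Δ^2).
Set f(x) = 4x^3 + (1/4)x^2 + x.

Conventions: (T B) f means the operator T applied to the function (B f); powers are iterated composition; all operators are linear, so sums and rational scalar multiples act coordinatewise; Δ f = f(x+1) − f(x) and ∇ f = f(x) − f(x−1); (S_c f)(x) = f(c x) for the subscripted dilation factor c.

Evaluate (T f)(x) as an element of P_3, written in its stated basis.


S_{-3} f = -108x^3 + (9/4)x^2 - 3x
Δ f = 12x^2 + (25/2)x + 21/4
Δ Δ f = 24x + 49/2
(S_{-3} + Δ^2) f = -108x^3 + (9/4)x^2 + 21x + 49/2
Δ (S_{-3} + Δ^2) f = -324x^2 - (639/2)x - 339/4

g(x) = -324x^2 - (639/2)x - 339/4


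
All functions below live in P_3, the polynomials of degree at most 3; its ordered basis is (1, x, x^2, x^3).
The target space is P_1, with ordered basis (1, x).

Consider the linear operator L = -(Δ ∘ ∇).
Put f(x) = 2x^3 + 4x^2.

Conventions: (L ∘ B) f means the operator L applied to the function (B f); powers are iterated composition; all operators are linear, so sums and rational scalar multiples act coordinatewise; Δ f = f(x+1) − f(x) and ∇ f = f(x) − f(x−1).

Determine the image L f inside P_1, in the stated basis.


∇ f = 6x^2 + 2x - 2
Δ ∇ f = 12x + 8
(-(Δ ∘ ∇)) f = -12x - 8

the image equals g(x) = -12x - 8


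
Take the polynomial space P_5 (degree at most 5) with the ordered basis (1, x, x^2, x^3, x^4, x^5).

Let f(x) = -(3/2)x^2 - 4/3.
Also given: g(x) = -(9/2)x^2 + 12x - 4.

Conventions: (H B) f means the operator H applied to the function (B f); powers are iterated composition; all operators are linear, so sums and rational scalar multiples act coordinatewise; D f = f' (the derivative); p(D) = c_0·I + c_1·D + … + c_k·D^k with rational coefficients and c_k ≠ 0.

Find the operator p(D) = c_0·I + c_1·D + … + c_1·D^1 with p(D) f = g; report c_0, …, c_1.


D^0 f = -(3/2)x^2 - 4/3
D^1 f = -3x
matching coefficients of g against c_0 f + c_1 Df + … from the top degree down determines the c_i
solution: c_0 = 3, c_1 = -4

p(D) = 3·I − 4·D, i.e. c_0 = 3, c_1 = -4


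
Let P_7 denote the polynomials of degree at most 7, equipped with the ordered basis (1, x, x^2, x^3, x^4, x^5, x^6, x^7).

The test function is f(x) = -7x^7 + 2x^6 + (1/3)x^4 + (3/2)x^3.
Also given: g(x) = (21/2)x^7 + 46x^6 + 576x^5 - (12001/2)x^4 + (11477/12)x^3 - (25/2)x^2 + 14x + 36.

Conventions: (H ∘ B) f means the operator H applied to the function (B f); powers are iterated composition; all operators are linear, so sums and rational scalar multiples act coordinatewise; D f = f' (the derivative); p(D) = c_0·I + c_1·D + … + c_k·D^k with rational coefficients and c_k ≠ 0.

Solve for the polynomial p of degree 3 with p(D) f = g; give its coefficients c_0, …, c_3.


D^0 f = -7x^7 + 2x^6 + (1/3)x^4 + (3/2)x^3
D^1 f = -49x^6 + 12x^5 + (4/3)x^3 + (9/2)x^2
D^2 f = -294x^5 + 60x^4 + 4x^2 + 9x
D^3 f = -1470x^4 + 240x^3 + 8x + 9
matching coefficients of g against c_0 f + c_1 Df + … from the top degree down determines the c_i
solution: c_0 = -3/2, c_1 = -1, c_2 = -2, c_3 = 4

p(D) = -(3/2)·I − D − 2·D^2 + 4·D^3, i.e. c_0 = -3/2, c_1 = -1, c_2 = -2, c_3 = 4


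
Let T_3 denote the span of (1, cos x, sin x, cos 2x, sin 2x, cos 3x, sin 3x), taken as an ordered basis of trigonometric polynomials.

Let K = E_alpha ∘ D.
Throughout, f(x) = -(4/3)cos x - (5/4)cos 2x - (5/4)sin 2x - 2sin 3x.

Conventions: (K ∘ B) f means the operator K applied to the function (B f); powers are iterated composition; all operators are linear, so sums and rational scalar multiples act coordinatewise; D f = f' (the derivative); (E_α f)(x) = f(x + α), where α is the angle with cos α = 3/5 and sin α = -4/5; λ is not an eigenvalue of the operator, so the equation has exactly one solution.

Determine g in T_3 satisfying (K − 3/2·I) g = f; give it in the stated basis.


the result is g(x) = (56/51)cos x - (16/17)sin x - (5/2)cos 2x + (5/14)sin 2x - (312/449)cos 3x + (148/1347)sin 3x

write g with unknown coordinates in the stated basis and equate coefficients in (K − 3/2·I) g = f
solving from the highest basis element down gives g = (56/51)cos x - (16/17)sin x - (5/2)cos 2x + (5/14)sin 2x - (312/449)cos 3x + (148/1347)sin 3x
check: K g = (16/51)cos x - (24/17)sin x - 5cos 2x - (5/7)sin 2x - (468/449)cos 3x - (824/449)sin 3x
so K g − 3/2·g = -(4/3)cos x - (5/4)cos 2x - (5/4)sin 2x - 2sin 3x = f ✓


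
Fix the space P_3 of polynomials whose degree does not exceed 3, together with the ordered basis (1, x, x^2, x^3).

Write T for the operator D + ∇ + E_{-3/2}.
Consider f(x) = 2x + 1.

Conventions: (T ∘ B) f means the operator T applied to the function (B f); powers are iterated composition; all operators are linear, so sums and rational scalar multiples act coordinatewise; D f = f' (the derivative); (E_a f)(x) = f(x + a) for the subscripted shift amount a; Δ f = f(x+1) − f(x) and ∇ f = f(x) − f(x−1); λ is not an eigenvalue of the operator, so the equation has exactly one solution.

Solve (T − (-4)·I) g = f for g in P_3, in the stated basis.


write g with unknown coordinates in the stated basis and equate coefficients in (T − (-4)·I) g = f
solving from the highest basis element down gives g = (2/5)x + 4/25
check: T g = (2/5)x + 9/25
so T g − (-4)·g = 2x + 1 = f ✓

g(x) = (2/5)x + 4/25


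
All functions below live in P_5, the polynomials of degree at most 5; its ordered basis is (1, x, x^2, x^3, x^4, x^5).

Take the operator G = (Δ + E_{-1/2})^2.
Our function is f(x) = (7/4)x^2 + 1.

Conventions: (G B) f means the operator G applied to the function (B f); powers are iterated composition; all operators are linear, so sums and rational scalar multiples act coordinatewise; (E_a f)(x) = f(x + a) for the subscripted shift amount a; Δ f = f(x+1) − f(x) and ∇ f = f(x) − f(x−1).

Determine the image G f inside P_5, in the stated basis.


the result is g(x) = (7/4)x^2 + (7/2)x + 25/4

Δ f = (7/2)x + 7/4
E_{-1/2} f = (7/4)x^2 - (7/4)x + 23/16
(Δ + E_{-1/2}) f = (7/4)x^2 + (7/4)x + 51/16
Δ (Δ + E_{-1/2}) f = (7/2)x + 7/2
E_{-1/2} (Δ + E_{-1/2}) f = (7/4)x^2 + 11/4
(Δ + E_{-1/2}) (Δ + E_{-1/2}) f = (7/4)x^2 + (7/2)x + 25/4


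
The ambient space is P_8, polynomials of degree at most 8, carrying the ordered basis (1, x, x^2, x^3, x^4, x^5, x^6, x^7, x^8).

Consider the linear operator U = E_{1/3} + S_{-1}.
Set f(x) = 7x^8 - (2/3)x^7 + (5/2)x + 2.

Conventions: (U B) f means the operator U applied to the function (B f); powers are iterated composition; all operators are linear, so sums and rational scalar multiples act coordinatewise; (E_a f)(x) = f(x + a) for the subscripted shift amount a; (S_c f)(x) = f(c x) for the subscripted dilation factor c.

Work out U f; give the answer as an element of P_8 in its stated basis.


E_{1/3} f = 7x^8 + 18x^7 + (182/9)x^6 + (350/27)x^5 + (140/27)x^4 + (322/243)x^3 + (154/729)x^2 + (3673/1458)x + 37189/13122
S_{-1} f = 7x^8 + (2/3)x^7 - (5/2)x + 2
(E_{1/3} + S_{-1}) f = 14x^8 + (56/3)x^7 + (182/9)x^6 + (350/27)x^5 + (140/27)x^4 + (322/243)x^3 + (154/729)x^2 + (14/729)x + 63433/13122

the image equals g(x) = 14x^8 + (56/3)x^7 + (182/9)x^6 + (350/27)x^5 + (140/27)x^4 + (322/243)x^3 + (154/729)x^2 + (14/729)x + 63433/13122
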